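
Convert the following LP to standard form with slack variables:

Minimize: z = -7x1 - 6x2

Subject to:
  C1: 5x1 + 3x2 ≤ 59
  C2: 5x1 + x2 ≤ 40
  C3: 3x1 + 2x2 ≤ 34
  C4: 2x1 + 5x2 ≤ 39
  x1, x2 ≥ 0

min z = -7x1 - 6x2

s.t.
  5x1 + 3x2 + s1 = 59
  5x1 + x2 + s2 = 40
  3x1 + 2x2 + s3 = 34
  2x1 + 5x2 + s4 = 39
  x1, x2, s1, s2, s3, s4 ≥ 0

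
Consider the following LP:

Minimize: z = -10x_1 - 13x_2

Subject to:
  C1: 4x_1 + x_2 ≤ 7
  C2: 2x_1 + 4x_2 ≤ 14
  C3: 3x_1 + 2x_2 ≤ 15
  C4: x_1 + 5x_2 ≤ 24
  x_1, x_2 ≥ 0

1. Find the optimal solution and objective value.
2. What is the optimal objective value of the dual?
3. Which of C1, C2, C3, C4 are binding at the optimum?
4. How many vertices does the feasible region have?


1. x_1 = 1, x_2 = 3, z = -49
2. -49
3. C1, C2
4. 4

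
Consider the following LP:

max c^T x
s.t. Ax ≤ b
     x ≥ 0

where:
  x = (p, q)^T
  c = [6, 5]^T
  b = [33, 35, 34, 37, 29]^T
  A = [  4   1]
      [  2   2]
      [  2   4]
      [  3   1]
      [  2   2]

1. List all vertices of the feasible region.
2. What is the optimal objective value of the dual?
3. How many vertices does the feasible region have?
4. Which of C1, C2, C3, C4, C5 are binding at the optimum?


1. (0, 0), (8.25, 0), (7, 5), (0, 8.5)
2. 67
3. 4
4. C1, C3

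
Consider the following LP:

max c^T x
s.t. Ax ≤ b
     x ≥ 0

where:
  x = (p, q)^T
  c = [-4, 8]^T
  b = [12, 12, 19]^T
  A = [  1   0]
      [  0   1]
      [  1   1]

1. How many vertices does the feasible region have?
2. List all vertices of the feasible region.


1. 5
2. (0, 0), (12, 0), (12, 7), (7, 12), (0, 12)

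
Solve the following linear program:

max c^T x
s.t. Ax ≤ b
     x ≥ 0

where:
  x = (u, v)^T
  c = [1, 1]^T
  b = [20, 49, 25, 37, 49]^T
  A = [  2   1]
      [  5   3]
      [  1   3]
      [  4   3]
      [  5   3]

Evaluate the objective at each vertex of the feasible region:
  z(0, 0) = 0
  z(9.25, 0) = 9.25
  z(4, 7) = 11  ←
  z(0, 8.333) = 8.333
The maximum is at u = 4, v = 7.

u = 4, v = 7, z = 11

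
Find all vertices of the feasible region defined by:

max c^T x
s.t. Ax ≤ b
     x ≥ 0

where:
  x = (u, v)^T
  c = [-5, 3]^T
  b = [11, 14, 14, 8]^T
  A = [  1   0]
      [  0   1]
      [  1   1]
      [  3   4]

(0, 0), (2.667, 0), (0, 2)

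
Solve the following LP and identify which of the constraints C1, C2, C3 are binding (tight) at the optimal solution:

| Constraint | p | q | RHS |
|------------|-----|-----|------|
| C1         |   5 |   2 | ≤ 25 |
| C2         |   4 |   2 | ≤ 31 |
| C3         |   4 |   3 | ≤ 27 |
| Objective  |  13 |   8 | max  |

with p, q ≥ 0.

At p = 3, q = 5, compute slack b - a·x for each constraint:
  C1: 25 − 25 = 0  (binding)
  C2: 31 − 22 = 9  (slack)
  C3: 27 − 27 = 0  (binding)

Optimal: p = 3, q = 5
Binding: C1, C3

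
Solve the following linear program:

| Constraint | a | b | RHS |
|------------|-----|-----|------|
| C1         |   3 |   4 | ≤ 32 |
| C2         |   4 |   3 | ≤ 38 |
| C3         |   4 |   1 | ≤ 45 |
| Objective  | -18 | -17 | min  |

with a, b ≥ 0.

Evaluate the objective at each vertex of the feasible region:
  z(0, 0) = 0
  z(9.5, 0) = -171
  z(8, 2) = -178  ←
  z(0, 8) = -136
The minimum is at a = 8, b = 2.

a = 8, b = 2, z = -178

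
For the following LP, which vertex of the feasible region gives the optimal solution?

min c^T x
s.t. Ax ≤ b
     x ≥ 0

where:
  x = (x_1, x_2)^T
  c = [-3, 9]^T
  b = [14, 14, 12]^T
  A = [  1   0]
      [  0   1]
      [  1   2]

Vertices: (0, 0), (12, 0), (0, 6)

Evaluate the objective at each vertex of the feasible region:
  z(0, 0) = 0
  z(12, 0) = -36  ←
  z(0, 6) = 54
The minimum is at x_1 = 12, x_2 = 0.

(12, 0)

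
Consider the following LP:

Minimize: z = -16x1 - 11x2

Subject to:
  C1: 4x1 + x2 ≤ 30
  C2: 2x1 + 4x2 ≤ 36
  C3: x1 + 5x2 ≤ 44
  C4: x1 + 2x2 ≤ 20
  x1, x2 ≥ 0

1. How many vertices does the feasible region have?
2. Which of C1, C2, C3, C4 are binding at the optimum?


1. 5
2. C1, C2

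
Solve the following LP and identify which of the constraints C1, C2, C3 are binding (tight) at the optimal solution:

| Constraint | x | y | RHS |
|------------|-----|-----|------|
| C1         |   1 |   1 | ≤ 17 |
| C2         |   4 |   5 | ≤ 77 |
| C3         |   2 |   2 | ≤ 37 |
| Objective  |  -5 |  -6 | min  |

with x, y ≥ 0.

At x = 8, y = 9, compute slack b - a·x for each constraint:
  C1: 17 − 17 = 0  (binding)
  C2: 77 − 77 = 0  (binding)
  C3: 37 − 34 = 3  (slack)

Optimal: x = 8, y = 9
Binding: C1, C2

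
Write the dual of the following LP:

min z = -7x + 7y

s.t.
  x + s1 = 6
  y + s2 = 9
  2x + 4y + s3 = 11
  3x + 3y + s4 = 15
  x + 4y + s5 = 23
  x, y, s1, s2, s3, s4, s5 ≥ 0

Primal min cᵀx s.t. Ax ≤ b, x ≥ 0  →  Dual max −bᵀy s.t. Aᵀy ≥ −c, y ≥ 0.

Maximize: z = -6y1 - 9y2 - 11y3 - 15y4 - 23y5

Subject to:
  y1 + 2y3 + 3y4 + y5 ≥ 7
  y2 + 4y3 + 3y4 + 4y5 ≥ -7
  y1, y2, y3, y4, y5 ≥ 0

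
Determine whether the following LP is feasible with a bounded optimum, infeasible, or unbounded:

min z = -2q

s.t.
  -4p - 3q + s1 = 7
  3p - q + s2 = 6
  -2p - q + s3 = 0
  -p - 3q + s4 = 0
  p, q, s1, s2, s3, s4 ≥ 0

Unbounded (objective can decrease without bound)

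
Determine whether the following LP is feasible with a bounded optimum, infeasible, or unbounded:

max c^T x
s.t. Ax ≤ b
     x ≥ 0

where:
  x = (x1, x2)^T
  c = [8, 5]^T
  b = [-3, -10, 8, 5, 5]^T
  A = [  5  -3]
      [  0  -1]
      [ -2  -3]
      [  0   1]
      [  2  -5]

Infeasible (no feasible solution exists)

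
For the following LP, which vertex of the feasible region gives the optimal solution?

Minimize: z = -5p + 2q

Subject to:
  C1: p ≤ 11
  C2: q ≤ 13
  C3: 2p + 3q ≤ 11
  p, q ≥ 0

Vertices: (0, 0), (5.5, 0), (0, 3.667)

Evaluate the objective at each vertex of the feasible region:
  z(0, 0) = 0
  z(5.5, 0) = -27.5  ←
  z(0, 3.667) = 7.333
The minimum is at p = 5.5, q = 0.

(5.5, 0)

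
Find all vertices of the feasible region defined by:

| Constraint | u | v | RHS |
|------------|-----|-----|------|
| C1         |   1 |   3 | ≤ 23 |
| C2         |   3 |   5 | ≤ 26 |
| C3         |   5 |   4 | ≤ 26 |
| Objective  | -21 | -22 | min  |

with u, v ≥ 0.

(0, 0), (5.2, 0), (2, 4), (0, 5.2)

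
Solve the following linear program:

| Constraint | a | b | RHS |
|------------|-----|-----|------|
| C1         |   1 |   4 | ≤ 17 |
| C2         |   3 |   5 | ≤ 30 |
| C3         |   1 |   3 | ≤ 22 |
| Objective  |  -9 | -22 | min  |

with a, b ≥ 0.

Evaluate the objective at each vertex of the feasible region:
  z(0, 0) = 0
  z(10, 0) = -90
  z(5, 3) = -111  ←
  z(0, 4.25) = -93.5
The minimum is at a = 5, b = 3.

a = 5, b = 3, z = -111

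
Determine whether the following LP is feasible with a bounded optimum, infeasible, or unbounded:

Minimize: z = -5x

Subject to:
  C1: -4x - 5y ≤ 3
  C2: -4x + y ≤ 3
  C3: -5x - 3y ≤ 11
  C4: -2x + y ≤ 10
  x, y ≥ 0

Unbounded (objective can decrease without bound)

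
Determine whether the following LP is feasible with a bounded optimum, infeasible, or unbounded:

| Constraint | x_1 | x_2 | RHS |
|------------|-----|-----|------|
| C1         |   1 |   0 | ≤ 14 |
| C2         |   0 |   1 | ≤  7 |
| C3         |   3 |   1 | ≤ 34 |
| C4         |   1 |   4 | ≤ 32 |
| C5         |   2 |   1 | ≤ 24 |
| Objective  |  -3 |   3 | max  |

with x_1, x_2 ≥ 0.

Feasible with a bounded optimal solution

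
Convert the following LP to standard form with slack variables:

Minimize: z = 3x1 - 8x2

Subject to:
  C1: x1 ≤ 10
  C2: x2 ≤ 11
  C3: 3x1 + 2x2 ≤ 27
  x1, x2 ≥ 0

min z = 3x1 - 8x2

s.t.
  x1 + s1 = 10
  x2 + s2 = 11
  3x1 + 2x2 + s3 = 27
  x1, x2, s1, s2, s3 ≥ 0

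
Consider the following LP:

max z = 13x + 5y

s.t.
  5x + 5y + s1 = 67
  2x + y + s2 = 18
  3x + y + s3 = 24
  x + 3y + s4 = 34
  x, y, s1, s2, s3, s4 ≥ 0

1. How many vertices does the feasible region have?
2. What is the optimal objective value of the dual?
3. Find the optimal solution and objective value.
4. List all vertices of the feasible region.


1. 6
2. 108
3. x = 6, y = 6, z = 108
4. (0, 0), (8, 0), (6, 6), (4.6, 8.8), (3.1, 10.3), (0, 11.33)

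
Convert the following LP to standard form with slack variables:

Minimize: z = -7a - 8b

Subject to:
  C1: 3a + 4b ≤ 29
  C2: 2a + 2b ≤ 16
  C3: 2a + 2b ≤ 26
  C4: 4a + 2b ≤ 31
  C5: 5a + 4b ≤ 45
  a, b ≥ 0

min z = -7a - 8b

s.t.
  3a + 4b + s1 = 29
  2a + 2b + s2 = 16
  2a + 2b + s3 = 26
  4a + 2b + s4 = 31
  5a + 4b + s5 = 45
  a, b, s1, s2, s3, s4, s5 ≥ 0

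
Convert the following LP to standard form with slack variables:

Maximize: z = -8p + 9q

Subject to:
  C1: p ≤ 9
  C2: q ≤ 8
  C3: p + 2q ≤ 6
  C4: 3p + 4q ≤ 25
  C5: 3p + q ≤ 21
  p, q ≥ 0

max z = -8p + 9q

s.t.
  p + s1 = 9
  q + s2 = 8
  p + 2q + s3 = 6
  3p + 4q + s4 = 25
  3p + q + s5 = 21
  p, q, s1, s2, s3, s4, s5 ≥ 0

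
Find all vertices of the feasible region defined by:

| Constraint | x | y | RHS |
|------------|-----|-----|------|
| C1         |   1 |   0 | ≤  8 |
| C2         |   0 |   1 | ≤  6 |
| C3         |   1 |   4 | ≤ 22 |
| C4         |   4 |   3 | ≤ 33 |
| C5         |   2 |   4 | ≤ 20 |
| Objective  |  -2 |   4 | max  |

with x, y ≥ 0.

(0, 0), (8, 0), (8, 0.3333), (7.2, 1.4), (0, 5)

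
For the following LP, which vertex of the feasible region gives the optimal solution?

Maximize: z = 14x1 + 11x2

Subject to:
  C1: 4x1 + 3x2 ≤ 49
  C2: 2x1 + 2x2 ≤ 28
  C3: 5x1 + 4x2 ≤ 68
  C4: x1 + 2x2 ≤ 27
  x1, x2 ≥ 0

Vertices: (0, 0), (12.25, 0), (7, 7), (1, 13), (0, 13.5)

Evaluate the objective at each vertex of the feasible region:
  z(0, 0) = 0
  z(12.25, 0) = 171.5
  z(7, 7) = 175  ←
  z(1, 13) = 157
  z(0, 13.5) = 148.5
The maximum is at x1 = 7, x2 = 7.

(7, 7)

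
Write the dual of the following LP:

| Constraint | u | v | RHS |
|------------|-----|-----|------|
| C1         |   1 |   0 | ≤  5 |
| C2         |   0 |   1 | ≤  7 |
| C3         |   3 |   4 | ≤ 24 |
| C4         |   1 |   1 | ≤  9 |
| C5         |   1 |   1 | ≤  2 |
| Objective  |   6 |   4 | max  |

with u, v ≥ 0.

Primal max cᵀx s.t. Ax ≤ b, x ≥ 0  →  Dual min bᵀy s.t. Aᵀy ≥ c, y ≥ 0.

Minimize: z = 5y1 + 7y2 + 24y3 + 9y4 + 2y5

Subject to:
  y1 + 3y3 + y4 + y5 ≥ 6
  y2 + 4y3 + y4 + y5 ≥ 4
  y1, y2, y3, y4, y5 ≥ 0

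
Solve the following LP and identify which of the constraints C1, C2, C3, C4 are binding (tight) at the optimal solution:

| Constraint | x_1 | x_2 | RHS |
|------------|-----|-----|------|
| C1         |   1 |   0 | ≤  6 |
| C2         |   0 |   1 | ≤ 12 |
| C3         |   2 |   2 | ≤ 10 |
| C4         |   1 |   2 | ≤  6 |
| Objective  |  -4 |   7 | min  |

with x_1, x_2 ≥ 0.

At x_1 = 5, x_2 = 0, compute slack b - a·x for each constraint:
  C1: 6 − 5 = 1  (slack)
  C2: 12 − 0 = 12  (slack)
  C3: 10 − 10 = 0  (binding)
  C4: 6 − 5 = 1  (slack)

Optimal: x_1 = 5, x_2 = 0
Binding: C3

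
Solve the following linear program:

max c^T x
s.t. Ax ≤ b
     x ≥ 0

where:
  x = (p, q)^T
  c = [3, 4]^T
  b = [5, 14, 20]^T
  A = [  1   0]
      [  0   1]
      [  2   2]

Evaluate the objective at each vertex of the feasible region:
  z(0, 0) = 0
  z(5, 0) = 15
  z(5, 5) = 35
  z(0, 10) = 40  ←
The maximum is at p = 0, q = 10.

p = 0, q = 10, z = 40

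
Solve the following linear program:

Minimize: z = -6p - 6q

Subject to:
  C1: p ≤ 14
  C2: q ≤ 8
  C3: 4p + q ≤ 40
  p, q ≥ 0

Evaluate the objective at each vertex of the feasible region:
  z(0, 0) = 0
  z(10, 0) = -60
  z(8, 8) = -96  ←
  z(0, 8) = -48
The minimum is at p = 8, q = 8.

p = 8, q = 8, z = -96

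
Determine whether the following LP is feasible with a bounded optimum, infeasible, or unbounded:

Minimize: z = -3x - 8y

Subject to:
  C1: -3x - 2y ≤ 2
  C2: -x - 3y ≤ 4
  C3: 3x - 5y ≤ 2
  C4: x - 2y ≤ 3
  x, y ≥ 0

Unbounded (objective can decrease without bound)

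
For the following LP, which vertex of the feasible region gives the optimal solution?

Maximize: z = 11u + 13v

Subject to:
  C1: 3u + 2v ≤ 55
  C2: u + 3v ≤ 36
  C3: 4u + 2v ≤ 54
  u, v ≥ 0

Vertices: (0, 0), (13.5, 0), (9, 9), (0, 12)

Evaluate the objective at each vertex of the feasible region:
  z(0, 0) = 0
  z(13.5, 0) = 148.5
  z(9, 9) = 216  ←
  z(0, 12) = 156
The maximum is at u = 9, v = 9.

(9, 9)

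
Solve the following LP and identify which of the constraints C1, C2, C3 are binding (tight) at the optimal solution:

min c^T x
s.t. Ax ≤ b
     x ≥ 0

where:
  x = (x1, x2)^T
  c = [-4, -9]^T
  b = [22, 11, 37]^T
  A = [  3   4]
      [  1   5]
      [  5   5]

At x1 = 6, x2 = 1, compute slack b - a·x for each constraint:
  C1: 22 − 22 = 0  (binding)
  C2: 11 − 11 = 0  (binding)
  C3: 37 − 35 = 2  (slack)

Optimal: x1 = 6, x2 = 1
Binding: C1, C2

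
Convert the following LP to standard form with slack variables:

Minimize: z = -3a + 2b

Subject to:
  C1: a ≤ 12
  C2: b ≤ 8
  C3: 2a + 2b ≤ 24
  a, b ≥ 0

min z = -3a + 2b

s.t.
  a + s1 = 12
  b + s2 = 8
  2a + 2b + s3 = 24
  a, b, s1, s2, s3 ≥ 0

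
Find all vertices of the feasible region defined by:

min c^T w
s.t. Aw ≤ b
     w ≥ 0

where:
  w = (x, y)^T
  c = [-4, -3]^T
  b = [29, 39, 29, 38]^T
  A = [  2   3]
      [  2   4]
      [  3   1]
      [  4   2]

(0, 0), (9.5, 0), (7, 5), (0, 9.667)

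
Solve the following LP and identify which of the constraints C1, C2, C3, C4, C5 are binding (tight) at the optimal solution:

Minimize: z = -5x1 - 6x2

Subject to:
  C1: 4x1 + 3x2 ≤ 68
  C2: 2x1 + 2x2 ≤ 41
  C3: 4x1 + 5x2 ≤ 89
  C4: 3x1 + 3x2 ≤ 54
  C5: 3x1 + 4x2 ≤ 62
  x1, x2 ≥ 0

At x1 = 10, x2 = 8, compute slack b - a·x for each constraint:
  C1: 68 − 64 = 4  (slack)
  C2: 41 − 36 = 5  (slack)
  C3: 89 − 80 = 9  (slack)
  C4: 54 − 54 = 0  (binding)
  C5: 62 − 62 = 0  (binding)

Optimal: x1 = 10, x2 = 8
Binding: C4, C5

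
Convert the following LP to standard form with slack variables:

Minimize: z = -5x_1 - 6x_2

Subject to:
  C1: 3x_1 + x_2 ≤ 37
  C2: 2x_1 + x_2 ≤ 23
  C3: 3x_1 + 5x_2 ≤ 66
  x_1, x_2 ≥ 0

min z = -5x_1 - 6x_2

s.t.
  3x_1 + x_2 + s1 = 37
  2x_1 + x_2 + s2 = 23
  3x_1 + 5x_2 + s3 = 66
  x_1, x_2, s1, s2, s3 ≥ 0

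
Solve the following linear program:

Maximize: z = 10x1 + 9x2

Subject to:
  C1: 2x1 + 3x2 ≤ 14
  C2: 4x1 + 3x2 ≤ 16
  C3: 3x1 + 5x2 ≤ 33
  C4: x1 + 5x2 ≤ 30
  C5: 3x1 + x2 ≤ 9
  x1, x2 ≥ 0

Evaluate the objective at each vertex of the feasible region:
  z(0, 0) = 0
  z(3, 0) = 30
  z(2.2, 2.4) = 43.6
  z(1, 4) = 46  ←
  z(0, 4.667) = 42
The maximum is at x1 = 1, x2 = 4.

x1 = 1, x2 = 4, z = 46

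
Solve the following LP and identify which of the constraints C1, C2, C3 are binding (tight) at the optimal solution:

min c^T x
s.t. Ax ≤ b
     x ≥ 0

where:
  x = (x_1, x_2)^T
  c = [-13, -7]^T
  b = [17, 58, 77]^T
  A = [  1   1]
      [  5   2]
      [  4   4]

At x_1 = 8, x_2 = 9, compute slack b - a·x for each constraint:
  C1: 17 − 17 = 0  (binding)
  C2: 58 − 58 = 0  (binding)
  C3: 77 − 68 = 9  (slack)

Optimal: x_1 = 8, x_2 = 9
Binding: C1, C2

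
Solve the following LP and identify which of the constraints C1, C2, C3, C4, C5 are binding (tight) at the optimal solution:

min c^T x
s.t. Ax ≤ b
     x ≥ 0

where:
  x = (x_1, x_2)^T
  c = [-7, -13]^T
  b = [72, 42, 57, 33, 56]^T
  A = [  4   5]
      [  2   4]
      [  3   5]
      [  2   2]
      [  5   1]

At x_1 = 9, x_2 = 6, compute slack b - a·x for each constraint:
  C1: 72 − 66 = 6  (slack)
  C2: 42 − 42 = 0  (binding)
  C3: 57 − 57 = 0  (binding)
  C4: 33 − 30 = 3  (slack)
  C5: 56 − 51 = 5  (slack)

Optimal: x_1 = 9, x_2 = 6
Binding: C2, C3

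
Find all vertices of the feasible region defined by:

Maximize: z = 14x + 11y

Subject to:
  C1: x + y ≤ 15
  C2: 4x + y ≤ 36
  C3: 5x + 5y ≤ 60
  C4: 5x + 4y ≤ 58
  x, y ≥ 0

(0, 0), (9, 0), (8, 4), (0, 12)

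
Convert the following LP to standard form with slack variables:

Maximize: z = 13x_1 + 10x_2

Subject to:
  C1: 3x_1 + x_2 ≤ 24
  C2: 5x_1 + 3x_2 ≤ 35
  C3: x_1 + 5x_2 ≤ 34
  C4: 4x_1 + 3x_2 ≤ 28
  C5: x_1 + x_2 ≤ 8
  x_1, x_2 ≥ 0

max z = 13x_1 + 10x_2

s.t.
  3x_1 + x_2 + s1 = 24
  5x_1 + 3x_2 + s2 = 35
  x_1 + 5x_2 + s3 = 34
  4x_1 + 3x_2 + s4 = 28
  x_1 + x_2 + s5 = 8
  x_1, x_2, s1, s2, s3, s4, s5 ≥ 0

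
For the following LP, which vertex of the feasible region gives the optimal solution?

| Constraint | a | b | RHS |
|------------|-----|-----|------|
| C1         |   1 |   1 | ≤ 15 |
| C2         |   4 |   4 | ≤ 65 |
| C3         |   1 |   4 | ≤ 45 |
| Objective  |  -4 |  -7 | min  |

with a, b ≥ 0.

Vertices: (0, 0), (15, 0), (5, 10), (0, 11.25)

Evaluate the objective at each vertex of the feasible region:
  z(0, 0) = 0
  z(15, 0) = -60
  z(5, 10) = -90  ←
  z(0, 11.25) = -78.75
The minimum is at a = 5, b = 10.

(5, 10)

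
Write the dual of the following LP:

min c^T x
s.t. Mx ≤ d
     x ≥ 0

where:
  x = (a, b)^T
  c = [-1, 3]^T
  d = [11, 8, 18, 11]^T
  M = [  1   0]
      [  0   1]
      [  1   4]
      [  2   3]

Primal min cᵀx s.t. Ax ≤ b, x ≥ 0  →  Dual max −bᵀy s.t. Aᵀy ≥ −c, y ≥ 0.

Maximize: z = -11y1 - 8y2 - 18y3 - 11y4

Subject to:
  y1 + y3 + 2y4 ≥ 1
  y2 + 4y3 + 3y4 ≥ -3
  y1, y2, y3, y4 ≥ 0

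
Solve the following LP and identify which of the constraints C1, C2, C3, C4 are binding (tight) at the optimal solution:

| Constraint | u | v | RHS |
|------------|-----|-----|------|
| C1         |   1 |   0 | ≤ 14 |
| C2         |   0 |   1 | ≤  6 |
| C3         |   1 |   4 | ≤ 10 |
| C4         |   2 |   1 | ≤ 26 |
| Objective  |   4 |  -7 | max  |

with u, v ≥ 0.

At u = 10, v = 0, compute slack b - a·x for each constraint:
  C1: 14 − 10 = 4  (slack)
  C2: 6 − 0 = 6  (slack)
  C3: 10 − 10 = 0  (binding)
  C4: 26 − 20 = 6  (slack)

Optimal: u = 10, v = 0
Binding: C3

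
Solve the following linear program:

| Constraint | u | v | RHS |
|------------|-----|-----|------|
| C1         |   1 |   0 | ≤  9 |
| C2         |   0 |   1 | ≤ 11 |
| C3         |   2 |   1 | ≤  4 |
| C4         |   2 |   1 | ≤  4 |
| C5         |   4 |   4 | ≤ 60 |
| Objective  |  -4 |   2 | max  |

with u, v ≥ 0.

Evaluate the objective at each vertex of the feasible region:
  z(0, 0) = 0
  z(2, 0) = -8
  z(0, 4) = 8  ←
The maximum is at u = 0, v = 4.

u = 0, v = 4, z = 8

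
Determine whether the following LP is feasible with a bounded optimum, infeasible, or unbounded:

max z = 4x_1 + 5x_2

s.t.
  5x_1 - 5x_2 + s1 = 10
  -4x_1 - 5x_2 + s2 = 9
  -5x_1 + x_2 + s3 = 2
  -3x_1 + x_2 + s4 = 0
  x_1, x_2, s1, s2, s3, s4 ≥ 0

Unbounded (objective can increase without bound)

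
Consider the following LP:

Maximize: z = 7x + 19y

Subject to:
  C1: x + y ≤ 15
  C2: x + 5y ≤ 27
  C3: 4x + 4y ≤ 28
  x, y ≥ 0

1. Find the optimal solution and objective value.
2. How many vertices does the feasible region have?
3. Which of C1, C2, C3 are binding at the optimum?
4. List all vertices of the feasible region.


1. x = 2, y = 5, z = 109
2. 4
3. C2, C3
4. (0, 0), (7, 0), (2, 5), (0, 5.4)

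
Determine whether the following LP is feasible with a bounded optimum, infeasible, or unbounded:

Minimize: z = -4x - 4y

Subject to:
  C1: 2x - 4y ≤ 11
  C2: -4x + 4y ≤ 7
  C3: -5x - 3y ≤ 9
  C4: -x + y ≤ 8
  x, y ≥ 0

Unbounded (objective can decrease without bound)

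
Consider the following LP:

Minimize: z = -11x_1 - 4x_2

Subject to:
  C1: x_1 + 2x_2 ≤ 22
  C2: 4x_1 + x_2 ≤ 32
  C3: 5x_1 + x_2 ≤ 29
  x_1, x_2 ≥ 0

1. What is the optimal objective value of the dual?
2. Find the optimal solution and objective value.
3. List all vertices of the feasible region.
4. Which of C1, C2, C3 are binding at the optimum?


1. -80
2. x_1 = 4, x_2 = 9, z = -80
3. (0, 0), (5.8, 0), (4, 9), (0, 11)
4. C1, C3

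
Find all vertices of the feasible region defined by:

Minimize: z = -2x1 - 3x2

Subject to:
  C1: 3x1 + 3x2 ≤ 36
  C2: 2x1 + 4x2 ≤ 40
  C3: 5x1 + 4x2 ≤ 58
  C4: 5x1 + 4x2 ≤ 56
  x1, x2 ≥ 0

(0, 0), (11.2, 0), (8, 4), (4, 8), (0, 10)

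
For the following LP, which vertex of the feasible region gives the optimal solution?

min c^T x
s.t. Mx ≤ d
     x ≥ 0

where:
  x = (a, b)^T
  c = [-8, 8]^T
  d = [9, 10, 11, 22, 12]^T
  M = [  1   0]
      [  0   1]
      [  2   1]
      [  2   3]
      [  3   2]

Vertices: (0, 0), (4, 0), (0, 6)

Evaluate the objective at each vertex of the feasible region:
  z(0, 0) = 0
  z(4, 0) = -32  ←
  z(0, 6) = 48
The minimum is at a = 4, b = 0.

(4, 0)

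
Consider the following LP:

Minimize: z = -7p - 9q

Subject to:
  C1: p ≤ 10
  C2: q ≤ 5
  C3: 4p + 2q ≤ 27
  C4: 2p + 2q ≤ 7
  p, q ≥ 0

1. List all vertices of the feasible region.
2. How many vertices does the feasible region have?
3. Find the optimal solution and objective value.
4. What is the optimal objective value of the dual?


1. (0, 0), (3.5, 0), (0, 3.5)
2. 3
3. p = 0, q = 3.5, z = -31.5
4. -31.5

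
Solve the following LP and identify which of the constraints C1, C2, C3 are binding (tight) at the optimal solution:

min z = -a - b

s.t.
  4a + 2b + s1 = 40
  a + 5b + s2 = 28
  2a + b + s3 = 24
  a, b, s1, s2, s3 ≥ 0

At a = 8, b = 4, compute slack b - a·x for each constraint:
  C1: 40 − 40 = 0  (binding)
  C2: 28 − 28 = 0  (binding)
  C3: 24 − 20 = 4  (slack)

Optimal: a = 8, b = 4
Binding: C1, C2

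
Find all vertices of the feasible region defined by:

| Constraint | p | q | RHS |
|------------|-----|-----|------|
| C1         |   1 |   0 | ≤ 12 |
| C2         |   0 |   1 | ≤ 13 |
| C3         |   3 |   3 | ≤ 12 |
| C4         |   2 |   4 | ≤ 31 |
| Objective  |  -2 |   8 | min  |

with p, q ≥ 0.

(0, 0), (4, 0), (0, 4)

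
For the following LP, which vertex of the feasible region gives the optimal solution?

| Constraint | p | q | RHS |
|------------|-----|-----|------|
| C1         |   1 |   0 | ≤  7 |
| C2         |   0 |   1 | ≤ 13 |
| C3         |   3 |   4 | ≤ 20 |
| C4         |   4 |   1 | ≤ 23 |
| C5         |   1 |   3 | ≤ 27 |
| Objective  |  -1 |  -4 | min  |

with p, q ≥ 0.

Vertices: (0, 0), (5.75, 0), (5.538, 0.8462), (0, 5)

Evaluate the objective at each vertex of the feasible region:
  z(0, 0) = 0
  z(5.75, 0) = -5.75
  z(5.538, 0.8462) = -8.923
  z(0, 5) = -20  ←
The minimum is at p = 0, q = 5.

(0, 5)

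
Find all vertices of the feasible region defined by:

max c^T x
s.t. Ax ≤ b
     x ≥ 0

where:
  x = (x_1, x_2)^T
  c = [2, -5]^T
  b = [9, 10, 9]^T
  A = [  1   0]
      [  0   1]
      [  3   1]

(0, 0), (3, 0), (0, 9)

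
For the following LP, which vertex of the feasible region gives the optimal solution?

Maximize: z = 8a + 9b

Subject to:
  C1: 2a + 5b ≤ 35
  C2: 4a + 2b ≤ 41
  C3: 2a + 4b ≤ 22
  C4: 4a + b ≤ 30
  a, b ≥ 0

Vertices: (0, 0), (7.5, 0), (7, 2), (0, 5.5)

Evaluate the objective at each vertex of the feasible region:
  z(0, 0) = 0
  z(7.5, 0) = 60
  z(7, 2) = 74  ←
  z(0, 5.5) = 49.5
The maximum is at a = 7, b = 2.

(7, 2)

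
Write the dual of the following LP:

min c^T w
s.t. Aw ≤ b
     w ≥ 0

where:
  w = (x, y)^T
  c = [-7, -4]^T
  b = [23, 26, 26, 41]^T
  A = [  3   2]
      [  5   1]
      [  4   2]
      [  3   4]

Primal min cᵀx s.t. Ax ≤ b, x ≥ 0  →  Dual max −bᵀy s.t. Aᵀy ≥ −c, y ≥ 0.

Maximize: z = -23y1 - 26y2 - 26y3 - 41y4

Subject to:
  3y1 + 5y2 + 4y3 + 3y4 ≥ 7
  2y1 + y2 + 2y3 + 4y4 ≥ 4
  y1, y2, y3, y4 ≥ 0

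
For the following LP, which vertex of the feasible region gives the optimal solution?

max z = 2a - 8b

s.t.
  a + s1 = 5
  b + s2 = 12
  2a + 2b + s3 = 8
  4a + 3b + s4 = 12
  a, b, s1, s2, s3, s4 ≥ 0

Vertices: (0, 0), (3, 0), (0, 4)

Evaluate the objective at each vertex of the feasible region:
  z(0, 0) = 0
  z(3, 0) = 6  ←
  z(0, 4) = -32
The maximum is at a = 3, b = 0.

(3, 0)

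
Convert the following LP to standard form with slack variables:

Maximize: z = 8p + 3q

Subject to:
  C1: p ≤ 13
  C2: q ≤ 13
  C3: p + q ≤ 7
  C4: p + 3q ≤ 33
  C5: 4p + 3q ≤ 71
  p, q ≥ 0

max z = 8p + 3q

s.t.
  p + s1 = 13
  q + s2 = 13
  p + q + s3 = 7
  p + 3q + s4 = 33
  4p + 3q + s5 = 71
  p, q, s1, s2, s3, s4, s5 ≥ 0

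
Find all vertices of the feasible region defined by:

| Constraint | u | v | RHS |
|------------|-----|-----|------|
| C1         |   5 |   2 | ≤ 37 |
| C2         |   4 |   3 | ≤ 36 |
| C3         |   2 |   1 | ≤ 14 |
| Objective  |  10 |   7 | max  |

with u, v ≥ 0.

(0, 0), (7, 0), (3, 8), (0, 12)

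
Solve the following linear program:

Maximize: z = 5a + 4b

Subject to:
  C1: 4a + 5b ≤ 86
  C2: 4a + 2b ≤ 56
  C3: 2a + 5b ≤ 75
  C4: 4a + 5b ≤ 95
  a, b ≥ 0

Evaluate the objective at each vertex of the feasible region:
  z(0, 0) = 0
  z(14, 0) = 70
  z(9, 10) = 85  ←
  z(5.5, 12.8) = 78.7
  z(0, 15) = 60
The maximum is at a = 9, b = 10.

a = 9, b = 10, z = 85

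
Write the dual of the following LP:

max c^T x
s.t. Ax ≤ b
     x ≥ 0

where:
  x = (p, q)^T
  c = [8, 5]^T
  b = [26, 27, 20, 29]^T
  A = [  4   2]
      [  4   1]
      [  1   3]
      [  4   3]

Primal max cᵀx s.t. Ax ≤ b, x ≥ 0  →  Dual min bᵀy s.t. Aᵀy ≥ c, y ≥ 0.

Minimize: z = 26y1 + 27y2 + 20y3 + 29y4

Subject to:
  4y1 + 4y2 + y3 + 4y4 ≥ 8
  2y1 + y2 + 3y3 + 3y4 ≥ 5
  y1, y2, y3, y4 ≥ 0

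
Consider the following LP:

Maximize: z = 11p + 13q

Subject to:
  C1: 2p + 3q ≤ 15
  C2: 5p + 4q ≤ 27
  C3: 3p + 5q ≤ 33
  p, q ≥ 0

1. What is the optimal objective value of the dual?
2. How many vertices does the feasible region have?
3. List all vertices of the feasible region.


1. 72
2. 4
3. (0, 0), (5.4, 0), (3, 3), (0, 5)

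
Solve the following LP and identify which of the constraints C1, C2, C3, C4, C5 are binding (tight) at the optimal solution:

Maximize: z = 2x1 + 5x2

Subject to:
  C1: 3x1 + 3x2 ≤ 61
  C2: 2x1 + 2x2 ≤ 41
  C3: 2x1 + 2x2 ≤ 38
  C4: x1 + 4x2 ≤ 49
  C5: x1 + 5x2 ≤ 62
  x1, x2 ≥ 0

At x1 = 9, x2 = 10, compute slack b - a·x for each constraint:
  C1: 61 − 57 = 4  (slack)
  C2: 41 − 38 = 3  (slack)
  C3: 38 − 38 = 0  (binding)
  C4: 49 − 49 = 0  (binding)
  C5: 62 − 59 = 3  (slack)

Optimal: x1 = 9, x2 = 10
Binding: C3, C4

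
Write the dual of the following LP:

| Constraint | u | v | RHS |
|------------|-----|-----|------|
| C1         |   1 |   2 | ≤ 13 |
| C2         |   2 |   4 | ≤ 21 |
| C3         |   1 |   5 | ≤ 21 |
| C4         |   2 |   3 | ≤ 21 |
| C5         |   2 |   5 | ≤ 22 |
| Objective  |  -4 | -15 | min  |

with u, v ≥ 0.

Primal min cᵀx s.t. Ax ≤ b, x ≥ 0  →  Dual max −bᵀy s.t. Aᵀy ≥ −c, y ≥ 0.

Maximize: z = -13y1 - 21y2 - 21y3 - 21y4 - 22y5

Subject to:
  y1 + 2y2 + y3 + 2y4 + 2y5 ≥ 4
  2y1 + 4y2 + 5y3 + 3y4 + 5y5 ≥ 15
  y1, y2, y3, y4, y5 ≥ 0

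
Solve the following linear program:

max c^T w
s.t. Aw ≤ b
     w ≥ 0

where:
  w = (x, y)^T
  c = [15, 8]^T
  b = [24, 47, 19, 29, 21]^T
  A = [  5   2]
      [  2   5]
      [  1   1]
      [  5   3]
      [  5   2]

Evaluate the objective at each vertex of the feasible region:
  z(0, 0) = 0
  z(4.2, 0) = 63
  z(1, 8) = 79  ←
  z(0.2105, 9.316) = 77.68
  z(0, 9.4) = 75.2
The maximum is at x = 1, y = 8.

x = 1, y = 8, z = 79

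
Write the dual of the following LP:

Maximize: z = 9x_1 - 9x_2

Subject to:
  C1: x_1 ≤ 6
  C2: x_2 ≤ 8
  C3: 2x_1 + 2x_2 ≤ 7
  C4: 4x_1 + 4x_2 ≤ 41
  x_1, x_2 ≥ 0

Primal max cᵀx s.t. Ax ≤ b, x ≥ 0  →  Dual min bᵀy s.t. Aᵀy ≥ c, y ≥ 0.

Minimize: z = 6y1 + 8y2 + 7y3 + 41y4

Subject to:
  y1 + 2y3 + 4y4 ≥ 9
  y2 + 2y3 + 4y4 ≥ -9
  y1, y2, y3, y4 ≥ 0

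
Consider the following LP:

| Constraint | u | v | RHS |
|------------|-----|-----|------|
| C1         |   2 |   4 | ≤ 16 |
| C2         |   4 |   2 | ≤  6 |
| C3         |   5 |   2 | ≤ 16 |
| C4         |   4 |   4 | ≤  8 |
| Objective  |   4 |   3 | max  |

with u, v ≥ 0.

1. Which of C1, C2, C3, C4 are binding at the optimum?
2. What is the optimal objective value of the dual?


1. C2, C4
2. 7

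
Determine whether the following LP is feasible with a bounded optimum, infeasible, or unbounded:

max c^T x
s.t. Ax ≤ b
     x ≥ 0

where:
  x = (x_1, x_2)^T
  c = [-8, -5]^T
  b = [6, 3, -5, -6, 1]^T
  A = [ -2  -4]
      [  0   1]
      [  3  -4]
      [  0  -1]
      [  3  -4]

Infeasible (no feasible solution exists)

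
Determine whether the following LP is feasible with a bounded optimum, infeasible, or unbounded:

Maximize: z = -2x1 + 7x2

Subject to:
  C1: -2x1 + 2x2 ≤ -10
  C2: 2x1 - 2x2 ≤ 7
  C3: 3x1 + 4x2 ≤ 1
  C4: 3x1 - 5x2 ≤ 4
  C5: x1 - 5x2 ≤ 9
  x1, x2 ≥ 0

Infeasible (no feasible solution exists)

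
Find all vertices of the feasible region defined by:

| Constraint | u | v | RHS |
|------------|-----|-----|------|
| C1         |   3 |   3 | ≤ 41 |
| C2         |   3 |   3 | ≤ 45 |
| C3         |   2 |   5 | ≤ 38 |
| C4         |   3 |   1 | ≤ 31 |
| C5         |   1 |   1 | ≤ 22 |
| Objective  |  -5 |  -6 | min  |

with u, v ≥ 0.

(0, 0), (10.33, 0), (9, 4), (0, 7.6)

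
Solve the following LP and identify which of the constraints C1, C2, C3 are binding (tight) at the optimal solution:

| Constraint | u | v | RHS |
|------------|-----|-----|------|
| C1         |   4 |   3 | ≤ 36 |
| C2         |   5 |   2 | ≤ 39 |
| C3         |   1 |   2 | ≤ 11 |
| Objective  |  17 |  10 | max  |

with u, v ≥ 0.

At u = 7, v = 2, compute slack b - a·x for each constraint:
  C1: 36 − 34 = 2  (slack)
  C2: 39 − 39 = 0  (binding)
  C3: 11 − 11 = 0  (binding)

Optimal: u = 7, v = 2
Binding: C2, C3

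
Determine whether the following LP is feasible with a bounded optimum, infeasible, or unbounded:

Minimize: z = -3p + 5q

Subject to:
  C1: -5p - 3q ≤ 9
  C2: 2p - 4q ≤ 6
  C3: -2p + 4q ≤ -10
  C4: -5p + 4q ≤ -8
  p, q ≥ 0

Infeasible (no feasible solution exists)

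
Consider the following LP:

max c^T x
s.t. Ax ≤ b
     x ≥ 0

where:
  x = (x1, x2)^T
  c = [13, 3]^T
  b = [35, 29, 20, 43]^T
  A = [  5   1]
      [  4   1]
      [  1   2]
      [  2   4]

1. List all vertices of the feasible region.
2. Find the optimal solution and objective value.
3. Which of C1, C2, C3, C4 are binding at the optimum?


1. (0, 0), (7, 0), (6, 5), (5.429, 7.286), (0, 10)
2. x1 = 6, x2 = 5, z = 93
3. C1, C2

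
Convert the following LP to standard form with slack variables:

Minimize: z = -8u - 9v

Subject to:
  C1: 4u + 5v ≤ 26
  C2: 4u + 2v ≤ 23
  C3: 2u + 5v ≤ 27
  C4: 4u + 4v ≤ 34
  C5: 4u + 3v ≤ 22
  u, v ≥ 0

min z = -8u - 9v

s.t.
  4u + 5v + s1 = 26
  4u + 2v + s2 = 23
  2u + 5v + s3 = 27
  4u + 4v + s4 = 34
  4u + 3v + s5 = 22
  u, v, s1, s2, s3, s4, s5 ≥ 0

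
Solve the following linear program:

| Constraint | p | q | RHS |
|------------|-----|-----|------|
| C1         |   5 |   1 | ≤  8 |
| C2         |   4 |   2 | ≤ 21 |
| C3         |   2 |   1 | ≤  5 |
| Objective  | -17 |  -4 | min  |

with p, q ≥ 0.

Evaluate the objective at each vertex of the feasible region:
  z(0, 0) = 0
  z(1.6, 0) = -27.2
  z(1, 3) = -29  ←
  z(0, 5) = -20
The minimum is at p = 1, q = 3.

p = 1, q = 3, z = -29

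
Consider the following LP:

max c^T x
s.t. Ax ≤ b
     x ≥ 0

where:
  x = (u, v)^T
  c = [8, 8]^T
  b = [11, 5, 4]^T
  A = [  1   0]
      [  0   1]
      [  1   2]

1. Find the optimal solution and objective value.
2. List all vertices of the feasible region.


1. u = 4, v = 0, z = 32
2. (0, 0), (4, 0), (0, 2)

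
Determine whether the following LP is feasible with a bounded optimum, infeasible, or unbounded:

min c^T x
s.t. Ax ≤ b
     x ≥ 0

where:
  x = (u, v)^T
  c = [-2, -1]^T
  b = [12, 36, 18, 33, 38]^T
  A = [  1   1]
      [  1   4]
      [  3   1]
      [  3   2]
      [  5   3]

Feasible with a bounded optimal solution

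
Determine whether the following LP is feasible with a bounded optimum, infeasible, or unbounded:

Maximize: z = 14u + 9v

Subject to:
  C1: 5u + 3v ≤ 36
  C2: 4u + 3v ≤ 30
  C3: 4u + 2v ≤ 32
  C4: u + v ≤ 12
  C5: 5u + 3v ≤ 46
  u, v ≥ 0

Feasible with a bounded optimal solution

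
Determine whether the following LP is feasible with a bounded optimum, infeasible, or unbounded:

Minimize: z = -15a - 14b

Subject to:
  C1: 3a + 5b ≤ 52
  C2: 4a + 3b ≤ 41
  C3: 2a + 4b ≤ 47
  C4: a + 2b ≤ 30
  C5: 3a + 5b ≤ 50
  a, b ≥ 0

Feasible with a bounded optimal solution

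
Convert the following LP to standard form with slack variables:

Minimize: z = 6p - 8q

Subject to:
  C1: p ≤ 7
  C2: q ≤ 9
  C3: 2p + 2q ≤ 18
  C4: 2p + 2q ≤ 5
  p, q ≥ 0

min z = 6p - 8q

s.t.
  p + s1 = 7
  q + s2 = 9
  2p + 2q + s3 = 18
  2p + 2q + s4 = 5
  p, q, s1, s2, s3, s4 ≥ 0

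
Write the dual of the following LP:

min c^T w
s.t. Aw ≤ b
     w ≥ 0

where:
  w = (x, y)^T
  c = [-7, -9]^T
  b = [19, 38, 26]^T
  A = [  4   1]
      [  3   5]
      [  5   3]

Primal min cᵀx s.t. Ax ≤ b, x ≥ 0  →  Dual max −bᵀy s.t. Aᵀy ≥ −c, y ≥ 0.

Maximize: z = -19y1 - 38y2 - 26y3

Subject to:
  4y1 + 3y2 + 5y3 ≥ 7
  y1 + 5y2 + 3y3 ≥ 9
  y1, y2, y3 ≥ 0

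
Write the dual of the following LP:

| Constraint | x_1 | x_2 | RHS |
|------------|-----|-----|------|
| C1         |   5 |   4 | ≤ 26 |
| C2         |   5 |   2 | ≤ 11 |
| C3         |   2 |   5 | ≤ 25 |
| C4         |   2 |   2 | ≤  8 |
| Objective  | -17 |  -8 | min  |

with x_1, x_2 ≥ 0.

Primal min cᵀx s.t. Ax ≤ b, x ≥ 0  →  Dual max −bᵀy s.t. Aᵀy ≥ −c, y ≥ 0.

Maximize: z = -26y1 - 11y2 - 25y3 - 8y4

Subject to:
  5y1 + 5y2 + 2y3 + 2y4 ≥ 17
  4y1 + 2y2 + 5y3 + 2y4 ≥ 8
  y1, y2, y3, y4 ≥ 0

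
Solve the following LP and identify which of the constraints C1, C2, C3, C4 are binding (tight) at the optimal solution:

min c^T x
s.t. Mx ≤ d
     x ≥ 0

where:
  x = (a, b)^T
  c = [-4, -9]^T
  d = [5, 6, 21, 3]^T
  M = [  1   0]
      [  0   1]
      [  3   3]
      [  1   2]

At a = 0, b = 1.5, compute slack b - a·x for each constraint:
  C1: 5 − 0 = 5  (slack)
  C2: 6 − 1.5 = 4.5  (slack)
  C3: 21 − 4.5 = 16.5  (slack)
  C4: 3 − 3 = 0  (binding)

Optimal: a = 0, b = 1.5
Binding: C4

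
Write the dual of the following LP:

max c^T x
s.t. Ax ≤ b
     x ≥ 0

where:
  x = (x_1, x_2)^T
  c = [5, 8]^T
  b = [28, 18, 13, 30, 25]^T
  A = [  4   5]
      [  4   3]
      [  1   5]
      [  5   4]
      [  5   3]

Primal max cᵀx s.t. Ax ≤ b, x ≥ 0  →  Dual min bᵀy s.t. Aᵀy ≥ c, y ≥ 0.

Minimize: z = 28y1 + 18y2 + 13y3 + 30y4 + 25y5

Subject to:
  4y1 + 4y2 + y3 + 5y4 + 5y5 ≥ 5
  5y1 + 3y2 + 5y3 + 4y4 + 3y5 ≥ 8
  y1, y2, y3, y4, y5 ≥ 0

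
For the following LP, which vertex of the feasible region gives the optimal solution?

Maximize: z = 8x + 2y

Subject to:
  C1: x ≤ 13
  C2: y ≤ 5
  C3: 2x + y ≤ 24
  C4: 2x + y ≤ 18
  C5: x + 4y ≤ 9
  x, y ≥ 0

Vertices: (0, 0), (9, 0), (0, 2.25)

Evaluate the objective at each vertex of the feasible region:
  z(0, 0) = 0
  z(9, 0) = 72  ←
  z(0, 2.25) = 4.5
The maximum is at x = 9, y = 0.

(9, 0)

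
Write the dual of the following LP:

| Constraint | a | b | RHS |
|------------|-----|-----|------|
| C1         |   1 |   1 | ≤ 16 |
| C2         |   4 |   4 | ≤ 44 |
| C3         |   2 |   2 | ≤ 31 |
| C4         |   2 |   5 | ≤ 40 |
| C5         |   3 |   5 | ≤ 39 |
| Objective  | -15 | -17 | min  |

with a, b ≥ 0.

Primal min cᵀx s.t. Ax ≤ b, x ≥ 0  →  Dual max −bᵀy s.t. Aᵀy ≥ −c, y ≥ 0.

Maximize: z = -16y1 - 44y2 - 31y3 - 40y4 - 39y5

Subject to:
  y1 + 4y2 + 2y3 + 2y4 + 3y5 ≥ 15
  y1 + 4y2 + 2y3 + 5y4 + 5y5 ≥ 17
  y1, y2, y3, y4, y5 ≥ 0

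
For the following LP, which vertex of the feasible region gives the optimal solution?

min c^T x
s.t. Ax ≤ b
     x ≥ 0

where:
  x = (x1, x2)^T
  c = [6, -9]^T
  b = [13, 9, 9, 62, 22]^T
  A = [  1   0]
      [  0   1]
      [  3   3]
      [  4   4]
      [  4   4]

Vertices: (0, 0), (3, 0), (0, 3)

Evaluate the objective at each vertex of the feasible region:
  z(0, 0) = 0
  z(3, 0) = 18
  z(0, 3) = -27  ←
The minimum is at x1 = 0, x2 = 3.

(0, 3)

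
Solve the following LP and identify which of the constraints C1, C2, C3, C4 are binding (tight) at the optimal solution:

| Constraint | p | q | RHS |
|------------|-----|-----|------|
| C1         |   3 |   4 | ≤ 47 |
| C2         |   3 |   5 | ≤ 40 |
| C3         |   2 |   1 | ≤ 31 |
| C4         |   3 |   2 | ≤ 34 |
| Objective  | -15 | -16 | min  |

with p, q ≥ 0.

At p = 10, q = 2, compute slack b - a·x for each constraint:
  C1: 47 − 38 = 9  (slack)
  C2: 40 − 40 = 0  (binding)
  C3: 31 − 22 = 9  (slack)
  C4: 34 − 34 = 0  (binding)

Optimal: p = 10, q = 2
Binding: C2, C4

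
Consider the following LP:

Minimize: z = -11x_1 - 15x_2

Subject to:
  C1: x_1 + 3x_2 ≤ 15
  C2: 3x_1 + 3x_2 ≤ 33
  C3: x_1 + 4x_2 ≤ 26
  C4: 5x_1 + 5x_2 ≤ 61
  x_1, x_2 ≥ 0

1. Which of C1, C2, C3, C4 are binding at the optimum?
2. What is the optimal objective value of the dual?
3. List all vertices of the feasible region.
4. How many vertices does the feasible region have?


1. C1, C2
2. -129
3. (0, 0), (11, 0), (9, 2), (0, 5)
4. 4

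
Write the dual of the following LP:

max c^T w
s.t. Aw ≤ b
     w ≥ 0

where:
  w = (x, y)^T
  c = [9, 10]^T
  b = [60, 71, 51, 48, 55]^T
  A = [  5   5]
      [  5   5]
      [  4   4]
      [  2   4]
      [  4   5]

Primal max cᵀx s.t. Ax ≤ b, x ≥ 0  →  Dual min bᵀy s.t. Aᵀy ≥ c, y ≥ 0.

Minimize: z = 60y1 + 71y2 + 51y3 + 48y4 + 55y5

Subject to:
  5y1 + 5y2 + 4y3 + 2y4 + 4y5 ≥ 9
  5y1 + 5y2 + 4y3 + 4y4 + 5y5 ≥ 10
  y1, y2, y3, y4, y5 ≥ 0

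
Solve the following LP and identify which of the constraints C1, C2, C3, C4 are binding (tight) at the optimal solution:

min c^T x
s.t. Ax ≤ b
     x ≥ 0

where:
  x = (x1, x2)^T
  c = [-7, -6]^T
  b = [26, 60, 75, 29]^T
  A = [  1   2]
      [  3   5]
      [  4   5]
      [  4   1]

At x1 = 5, x2 = 9, compute slack b - a·x for each constraint:
  C1: 26 − 23 = 3  (slack)
  C2: 60 − 60 = 0  (binding)
  C3: 75 − 65 = 10  (slack)
  C4: 29 − 29 = 0  (binding)

Optimal: x1 = 5, x2 = 9
Binding: C2, C4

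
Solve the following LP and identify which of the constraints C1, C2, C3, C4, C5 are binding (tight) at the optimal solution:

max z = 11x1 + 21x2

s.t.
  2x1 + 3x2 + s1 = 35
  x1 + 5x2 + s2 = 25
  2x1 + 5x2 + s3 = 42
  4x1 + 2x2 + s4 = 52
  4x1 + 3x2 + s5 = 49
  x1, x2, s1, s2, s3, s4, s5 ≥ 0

At x1 = 10, x2 = 3, compute slack b - a·x for each constraint:
  C1: 35 − 29 = 6  (slack)
  C2: 25 − 25 = 0  (binding)
  C3: 42 − 35 = 7  (slack)
  C4: 52 − 46 = 6  (slack)
  C5: 49 − 49 = 0  (binding)

Optimal: x1 = 10, x2 = 3
Binding: C2, C5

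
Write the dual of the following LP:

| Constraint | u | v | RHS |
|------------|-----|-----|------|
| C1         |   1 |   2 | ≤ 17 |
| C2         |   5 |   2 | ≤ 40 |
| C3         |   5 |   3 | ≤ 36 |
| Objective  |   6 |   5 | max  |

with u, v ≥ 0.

Primal max cᵀx s.t. Ax ≤ b, x ≥ 0  →  Dual min bᵀy s.t. Aᵀy ≥ c, y ≥ 0.

Minimize: z = 17y1 + 40y2 + 36y3

Subject to:
  y1 + 5y2 + 5y3 ≥ 6
  2y1 + 2y2 + 3y3 ≥ 5
  y1, y2, y3 ≥ 0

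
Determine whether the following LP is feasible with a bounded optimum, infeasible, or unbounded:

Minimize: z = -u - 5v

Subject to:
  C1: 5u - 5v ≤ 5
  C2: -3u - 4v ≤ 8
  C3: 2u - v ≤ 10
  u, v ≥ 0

Unbounded (objective can decrease without bound)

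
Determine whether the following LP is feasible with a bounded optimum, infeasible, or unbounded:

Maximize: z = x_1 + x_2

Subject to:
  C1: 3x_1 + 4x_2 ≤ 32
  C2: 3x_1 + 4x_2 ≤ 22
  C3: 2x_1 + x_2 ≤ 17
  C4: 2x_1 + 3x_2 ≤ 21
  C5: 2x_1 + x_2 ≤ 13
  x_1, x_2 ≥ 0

Feasible with a bounded optimal solution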